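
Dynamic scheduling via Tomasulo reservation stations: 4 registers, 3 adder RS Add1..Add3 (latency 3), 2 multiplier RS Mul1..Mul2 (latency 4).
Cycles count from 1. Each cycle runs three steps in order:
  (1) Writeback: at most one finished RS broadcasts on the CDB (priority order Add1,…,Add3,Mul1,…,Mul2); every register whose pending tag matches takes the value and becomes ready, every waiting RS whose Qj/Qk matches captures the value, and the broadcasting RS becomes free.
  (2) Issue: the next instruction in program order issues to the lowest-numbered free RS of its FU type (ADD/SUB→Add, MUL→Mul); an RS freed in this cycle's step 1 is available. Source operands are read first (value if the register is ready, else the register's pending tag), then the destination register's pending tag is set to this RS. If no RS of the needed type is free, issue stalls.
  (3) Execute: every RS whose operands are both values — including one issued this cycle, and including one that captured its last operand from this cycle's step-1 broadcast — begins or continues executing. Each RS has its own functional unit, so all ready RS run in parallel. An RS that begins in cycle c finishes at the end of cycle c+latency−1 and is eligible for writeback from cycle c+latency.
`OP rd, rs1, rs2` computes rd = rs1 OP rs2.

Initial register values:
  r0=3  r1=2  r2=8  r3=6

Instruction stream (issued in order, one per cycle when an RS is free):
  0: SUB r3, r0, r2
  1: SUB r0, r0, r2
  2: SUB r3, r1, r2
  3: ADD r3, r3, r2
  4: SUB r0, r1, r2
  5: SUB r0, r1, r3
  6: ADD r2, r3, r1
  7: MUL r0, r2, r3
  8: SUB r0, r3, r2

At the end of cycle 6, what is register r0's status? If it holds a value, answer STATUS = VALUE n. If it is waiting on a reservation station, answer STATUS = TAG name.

cycle 1: issue SUB r3<-Add1 // r0:3,r1:2,r2:8,r3:Add1
cycle 2: issue SUB r0<-Add2 // r0:Add2,r1:2,r2:8,r3:Add1
cycle 3: issue SUB r3<-Add3 // r0:Add2,r1:2,r2:8,r3:Add3
cycle 4: CDB Add1=-5; issue ADD r3<-Add1 // r0:Add2,r1:2,r2:8,r3:Add1
cycle 5: CDB Add2=-5; issue SUB r0<-Add2 // r0:Add2,r1:2,r2:8,r3:Add1
cycle 6: CDB Add3=-6; issue SUB r0<-Add3 // r0:Add3,r1:2,r2:8,r3:Add1

STATUS = TAG Add3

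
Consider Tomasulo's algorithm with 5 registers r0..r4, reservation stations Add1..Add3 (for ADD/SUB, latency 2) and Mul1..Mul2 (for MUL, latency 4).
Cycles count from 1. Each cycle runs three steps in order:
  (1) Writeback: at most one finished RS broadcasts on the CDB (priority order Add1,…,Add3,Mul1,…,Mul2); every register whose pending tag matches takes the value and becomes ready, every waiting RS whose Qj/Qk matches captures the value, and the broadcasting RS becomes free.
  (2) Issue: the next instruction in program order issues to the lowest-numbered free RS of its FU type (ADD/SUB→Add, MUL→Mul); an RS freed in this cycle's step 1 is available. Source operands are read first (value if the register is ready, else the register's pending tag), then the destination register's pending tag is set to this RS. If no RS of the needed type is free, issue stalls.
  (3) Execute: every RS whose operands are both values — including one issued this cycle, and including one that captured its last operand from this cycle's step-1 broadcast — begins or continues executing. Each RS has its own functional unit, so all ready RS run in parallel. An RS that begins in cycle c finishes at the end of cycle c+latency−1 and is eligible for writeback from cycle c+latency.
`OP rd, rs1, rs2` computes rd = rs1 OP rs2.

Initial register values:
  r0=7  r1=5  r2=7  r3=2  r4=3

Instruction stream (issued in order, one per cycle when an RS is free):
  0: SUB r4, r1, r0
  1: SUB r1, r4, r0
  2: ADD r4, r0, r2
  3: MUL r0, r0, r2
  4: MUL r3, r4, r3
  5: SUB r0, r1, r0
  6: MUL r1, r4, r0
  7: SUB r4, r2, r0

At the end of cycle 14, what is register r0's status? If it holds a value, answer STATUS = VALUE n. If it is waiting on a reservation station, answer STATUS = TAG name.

cycle 1: issue SUB r4<-Add1 // r0:7,r1:5,r2:7,r3:2,r4:Add1
cycle 2: issue SUB r1<-Add2 // r0:7,r1:Add2,r2:7,r3:2,r4:Add1
cycle 3: CDB Add1=-2; issue ADD r4<-Add1 // r0:7,r1:Add2,r2:7,r3:2,r4:Add1
cycle 4: issue MUL r0<-Mul1 // r0:Mul1,r1:Add2,r2:7,r3:2,r4:Add1
cycle 5: CDB Add1=14; issue MUL r3<-Mul2 // r0:Mul1,r1:Add2,r2:7,r3:Mul2,r4:14
cycle 6: CDB Add2=-9; issue SUB r0<-Add1 // r0:Add1,r1:-9,r2:7,r3:Mul2,r4:14
cycle 7: stall // r0:Add1,r1:-9,r2:7,r3:Mul2,r4:14
cycle 8: CDB Mul1=49; issue MUL r1<-Mul1 // r0:Add1,r1:Mul1,r2:7,r3:Mul2,r4:14
cycle 9: CDB Mul2=28; issue SUB r4<-Add2 // r0:Add1,r1:Mul1,r2:7,r3:28,r4:Add2
cycle 10: CDB Add1=-58 // r0:-58,r1:Mul1,r2:7,r3:28,r4:Add2
cycle 11: - // r0:-58,r1:Mul1,r2:7,r3:28,r4:Add2
cycle 12: CDB Add2=65 // r0:-58,r1:Mul1,r2:7,r3:28,r4:65
cycle 13: - // r0:-58,r1:Mul1,r2:7,r3:28,r4:65
cycle 14: CDB Mul1=-812 // r0:-58,r1:-812,r2:7,r3:28,r4:65

STATUS = VALUE -58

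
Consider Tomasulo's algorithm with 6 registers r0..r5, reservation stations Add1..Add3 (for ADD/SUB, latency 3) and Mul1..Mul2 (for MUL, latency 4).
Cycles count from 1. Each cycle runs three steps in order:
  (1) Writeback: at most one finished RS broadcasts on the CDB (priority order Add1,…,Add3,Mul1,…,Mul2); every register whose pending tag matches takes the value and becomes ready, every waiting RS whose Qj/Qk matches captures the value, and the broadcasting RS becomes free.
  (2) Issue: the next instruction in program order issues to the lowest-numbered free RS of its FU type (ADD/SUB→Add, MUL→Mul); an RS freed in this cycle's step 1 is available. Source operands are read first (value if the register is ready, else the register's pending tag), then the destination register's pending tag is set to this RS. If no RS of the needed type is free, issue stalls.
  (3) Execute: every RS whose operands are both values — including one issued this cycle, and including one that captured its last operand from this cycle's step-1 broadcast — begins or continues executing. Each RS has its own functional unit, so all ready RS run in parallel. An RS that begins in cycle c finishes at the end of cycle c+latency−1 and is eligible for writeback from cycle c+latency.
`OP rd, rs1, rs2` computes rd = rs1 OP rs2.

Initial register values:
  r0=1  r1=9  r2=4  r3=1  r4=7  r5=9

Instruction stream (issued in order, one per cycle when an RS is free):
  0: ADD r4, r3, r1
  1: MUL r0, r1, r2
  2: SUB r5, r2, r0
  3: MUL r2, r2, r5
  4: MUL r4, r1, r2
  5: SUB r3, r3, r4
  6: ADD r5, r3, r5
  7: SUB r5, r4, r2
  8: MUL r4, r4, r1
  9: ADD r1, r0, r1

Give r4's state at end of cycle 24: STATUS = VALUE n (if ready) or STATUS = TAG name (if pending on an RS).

cycle 1: issue ADD r4<-Add1 // r0:1,r1:9,r2:4,r3:1,r4:Add1,r5:9
cycle 2: issue MUL r0<-Mul1 // r0:Mul1,r1:9,r2:4,r3:1,r4:Add1,r5:9
cycle 3: issue SUB r5<-Add2 // r0:Mul1,r1:9,r2:4,r3:1,r4:Add1,r5:Add2
cycle 4: CDB Add1=10; issue MUL r2<-Mul2 // r0:Mul1,r1:9,r2:Mul2,r3:1,r4:10,r5:Add2
cycle 5: stall // r0:Mul1,r1:9,r2:Mul2,r3:1,r4:10,r5:Add2
cycle 6: CDB Mul1=36; issue MUL r4<-Mul1 // r0:36,r1:9,r2:Mul2,r3:1,r4:Mul1,r5:Add2
cycle 7: issue SUB r3<-Add1 // r0:36,r1:9,r2:Mul2,r3:Add1,r4:Mul1,r5:Add2
cycle 8: issue ADD r5<-Add3 // r0:36,r1:9,r2:Mul2,r3:Add1,r4:Mul1,r5:Add3
cycle 9: CDB Add2=-32; issue SUB r5<-Add2 // r0:36,r1:9,r2:Mul2,r3:Add1,r4:Mul1,r5:Add2
cycle 10: stall // r0:36,r1:9,r2:Mul2,r3:Add1,r4:Mul1,r5:Add2
cycle 11: stall // r0:36,r1:9,r2:Mul2,r3:Add1,r4:Mul1,r5:Add2
cycle 12: stall // r0:36,r1:9,r2:Mul2,r3:Add1,r4:Mul1,r5:Add2
cycle 13: CDB Mul2=-128; issue MUL r4<-Mul2 // r0:36,r1:9,r2:-128,r3:Add1,r4:Mul2,r5:Add2
cycle 14: stall // r0:36,r1:9,r2:-128,r3:Add1,r4:Mul2,r5:Add2
cycle 15: stall // r0:36,r1:9,r2:-128,r3:Add1,r4:Mul2,r5:Add2
cycle 16: stall // r0:36,r1:9,r2:-128,r3:Add1,r4:Mul2,r5:Add2
cycle 17: CDB Mul1=-1152; stall // r0:36,r1:9,r2:-128,r3:Add1,r4:Mul2,r5:Add2
cycle 18: stall // r0:36,r1:9,r2:-128,r3:Add1,r4:Mul2,r5:Add2
cycle 19: stall // r0:36,r1:9,r2:-128,r3:Add1,r4:Mul2,r5:Add2
cycle 20: CDB Add1=1153; issue ADD r1<-Add1 // r0:36,r1:Add1,r2:-128,r3:1153,r4:Mul2,r5:Add2
cycle 21: CDB Add2=-1024 // r0:36,r1:Add1,r2:-128,r3:1153,r4:Mul2,r5:-1024
cycle 22: CDB Mul2=-10368 // r0:36,r1:Add1,r2:-128,r3:1153,r4:-10368,r5:-1024
cycle 23: CDB Add1=45 // r0:36,r1:45,r2:-128,r3:1153,r4:-10368,r5:-1024
cycle 24: CDB Add3=1121 // r0:36,r1:45,r2:-128,r3:1153,r4:-10368,r5:-1024

STATUS = VALUE -10368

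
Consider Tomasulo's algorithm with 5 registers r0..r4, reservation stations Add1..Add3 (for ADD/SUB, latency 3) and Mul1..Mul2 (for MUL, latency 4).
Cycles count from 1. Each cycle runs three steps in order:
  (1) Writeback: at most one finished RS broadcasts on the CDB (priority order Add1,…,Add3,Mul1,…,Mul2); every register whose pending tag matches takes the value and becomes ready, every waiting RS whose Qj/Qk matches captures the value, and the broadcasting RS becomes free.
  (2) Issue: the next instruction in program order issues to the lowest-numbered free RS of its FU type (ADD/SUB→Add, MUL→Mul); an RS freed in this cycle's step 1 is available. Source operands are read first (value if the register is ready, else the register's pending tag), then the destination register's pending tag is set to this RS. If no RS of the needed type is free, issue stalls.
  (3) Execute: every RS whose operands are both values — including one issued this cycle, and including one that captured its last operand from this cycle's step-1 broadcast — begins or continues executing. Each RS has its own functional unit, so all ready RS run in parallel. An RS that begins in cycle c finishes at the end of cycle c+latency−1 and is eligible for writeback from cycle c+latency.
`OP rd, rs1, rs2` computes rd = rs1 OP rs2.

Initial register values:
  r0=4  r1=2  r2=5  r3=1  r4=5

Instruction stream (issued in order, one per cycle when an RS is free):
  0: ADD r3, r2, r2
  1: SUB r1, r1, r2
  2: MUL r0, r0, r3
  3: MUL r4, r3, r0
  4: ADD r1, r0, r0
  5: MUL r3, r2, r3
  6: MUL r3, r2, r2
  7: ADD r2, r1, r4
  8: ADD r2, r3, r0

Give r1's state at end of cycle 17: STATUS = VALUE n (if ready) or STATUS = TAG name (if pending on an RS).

STATUS = VALUE 80

cycle 1: issue ADD r3<-Add1 // r0:4,r1:2,r2:5,r3:Add1,r4:5
cycle 2: issue SUB r1<-Add2 // r0:4,r1:Add2,r2:5,r3:Add1,r4:5
cycle 3: issue MUL r0<-Mul1 // r0:Mul1,r1:Add2,r2:5,r3:Add1,r4:5
cycle 4: CDB Add1=10; issue MUL r4<-Mul2 // r0:Mul1,r1:Add2,r2:5,r3:10,r4:Mul2
cycle 5: CDB Add2=-3; issue ADD r1<-Add1 // r0:Mul1,r1:Add1,r2:5,r3:10,r4:Mul2
cycle 6: stall // r0:Mul1,r1:Add1,r2:5,r3:10,r4:Mul2
cycle 7: stall // r0:Mul1,r1:Add1,r2:5,r3:10,r4:Mul2
cycle 8: CDB Mul1=40; issue MUL r3<-Mul1 // r0:40,r1:Add1,r2:5,r3:Mul1,r4:Mul2
cycle 9: stall // r0:40,r1:Add1,r2:5,r3:Mul1,r4:Mul2
cycle 10: stall // r0:40,r1:Add1,r2:5,r3:Mul1,r4:Mul2
cycle 11: CDB Add1=80; stall // r0:40,r1:80,r2:5,r3:Mul1,r4:Mul2
cycle 12: CDB Mul1=50; issue MUL r3<-Mul1 // r0:40,r1:80,r2:5,r3:Mul1,r4:Mul2
cycle 13: CDB Mul2=400; issue ADD r2<-Add1 // r0:40,r1:80,r2:Add1,r3:Mul1,r4:400
cycle 14: issue ADD r2<-Add2 // r0:40,r1:80,r2:Add2,r3:Mul1,r4:400
cycle 15: - // r0:40,r1:80,r2:Add2,r3:Mul1,r4:400
cycle 16: CDB Add1=480 // r0:40,r1:80,r2:Add2,r3:Mul1,r4:400
cycle 17: CDB Mul1=25 // r0:40,r1:80,r2:Add2,r3:25,r4:400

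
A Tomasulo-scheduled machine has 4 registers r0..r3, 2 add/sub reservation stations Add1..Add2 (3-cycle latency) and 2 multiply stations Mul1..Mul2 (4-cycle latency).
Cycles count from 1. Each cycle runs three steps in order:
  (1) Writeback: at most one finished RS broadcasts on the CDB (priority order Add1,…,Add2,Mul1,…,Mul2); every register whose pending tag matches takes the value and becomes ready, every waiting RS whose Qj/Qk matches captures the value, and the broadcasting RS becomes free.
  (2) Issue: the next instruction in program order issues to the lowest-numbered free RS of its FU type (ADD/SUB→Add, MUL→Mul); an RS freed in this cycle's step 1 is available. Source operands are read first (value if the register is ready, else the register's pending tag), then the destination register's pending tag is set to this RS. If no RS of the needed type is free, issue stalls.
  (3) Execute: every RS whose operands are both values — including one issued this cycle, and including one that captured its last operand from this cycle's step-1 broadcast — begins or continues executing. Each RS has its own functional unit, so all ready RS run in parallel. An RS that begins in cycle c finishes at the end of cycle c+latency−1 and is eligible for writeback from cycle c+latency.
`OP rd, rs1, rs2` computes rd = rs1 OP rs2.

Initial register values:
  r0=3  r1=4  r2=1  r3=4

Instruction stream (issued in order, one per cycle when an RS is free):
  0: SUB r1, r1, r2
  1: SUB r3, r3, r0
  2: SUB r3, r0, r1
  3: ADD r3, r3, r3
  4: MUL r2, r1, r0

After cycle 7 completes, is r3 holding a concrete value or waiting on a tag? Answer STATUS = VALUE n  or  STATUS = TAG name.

STATUS = TAG Add2

  c1: issue SUB r1<-Add1  regs: r0:3,r1:Add1,r2:1,r3:4
  c2: issue SUB r3<-Add2  regs: r0:3,r1:Add1,r2:1,r3:Add2
  c3: stall  regs: r0:3,r1:Add1,r2:1,r3:Add2
  c4: CDB Add1=3; issue SUB r3<-Add1  regs: r0:3,r1:3,r2:1,r3:Add1
  c5: CDB Add2=1; issue ADD r3<-Add2  regs: r0:3,r1:3,r2:1,r3:Add2
  c6: issue MUL r2<-Mul1  regs: r0:3,r1:3,r2:Mul1,r3:Add2
  c7: CDB Add1=0  regs: r0:3,r1:3,r2:Mul1,r3:Add2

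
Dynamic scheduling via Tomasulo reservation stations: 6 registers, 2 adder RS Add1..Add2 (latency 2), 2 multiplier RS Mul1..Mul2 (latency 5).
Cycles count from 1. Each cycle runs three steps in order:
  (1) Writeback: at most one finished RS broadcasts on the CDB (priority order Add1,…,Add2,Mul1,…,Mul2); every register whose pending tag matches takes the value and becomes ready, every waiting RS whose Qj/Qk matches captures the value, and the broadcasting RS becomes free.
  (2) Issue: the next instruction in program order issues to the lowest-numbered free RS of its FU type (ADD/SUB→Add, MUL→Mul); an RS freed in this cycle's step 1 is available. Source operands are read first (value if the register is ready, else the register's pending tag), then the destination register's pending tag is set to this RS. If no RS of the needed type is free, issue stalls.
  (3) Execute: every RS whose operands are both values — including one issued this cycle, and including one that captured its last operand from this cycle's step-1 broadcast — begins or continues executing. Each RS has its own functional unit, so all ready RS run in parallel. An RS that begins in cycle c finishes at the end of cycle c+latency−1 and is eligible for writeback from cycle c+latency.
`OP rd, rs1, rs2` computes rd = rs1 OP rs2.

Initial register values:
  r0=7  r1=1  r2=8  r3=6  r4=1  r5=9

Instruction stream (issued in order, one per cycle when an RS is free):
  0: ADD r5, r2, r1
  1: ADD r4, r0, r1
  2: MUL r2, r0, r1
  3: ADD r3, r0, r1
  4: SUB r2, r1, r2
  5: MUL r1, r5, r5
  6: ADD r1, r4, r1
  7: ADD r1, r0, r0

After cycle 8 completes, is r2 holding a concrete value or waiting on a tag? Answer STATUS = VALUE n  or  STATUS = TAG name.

  c1: issue ADD r5<-Add1  regs: r0:7,r1:1,r2:8,r3:6,r4:1,r5:Add1
  c2: issue ADD r4<-Add2  regs: r0:7,r1:1,r2:8,r3:6,r4:Add2,r5:Add1
  c3: CDB Add1=9; issue MUL r2<-Mul1  regs: r0:7,r1:1,r2:Mul1,r3:6,r4:Add2,r5:9
  c4: CDB Add2=8; issue ADD r3<-Add1  regs: r0:7,r1:1,r2:Mul1,r3:Add1,r4:8,r5:9
  c5: issue SUB r2<-Add2  regs: r0:7,r1:1,r2:Add2,r3:Add1,r4:8,r5:9
  c6: CDB Add1=8; issue MUL r1<-Mul2  regs: r0:7,r1:Mul2,r2:Add2,r3:8,r4:8,r5:9
  c7: issue ADD r1<-Add1  regs: r0:7,r1:Add1,r2:Add2,r3:8,r4:8,r5:9
  c8: CDB Mul1=7; stall  regs: r0:7,r1:Add1,r2:Add2,r3:8,r4:8,r5:9

STATUS = TAG Add2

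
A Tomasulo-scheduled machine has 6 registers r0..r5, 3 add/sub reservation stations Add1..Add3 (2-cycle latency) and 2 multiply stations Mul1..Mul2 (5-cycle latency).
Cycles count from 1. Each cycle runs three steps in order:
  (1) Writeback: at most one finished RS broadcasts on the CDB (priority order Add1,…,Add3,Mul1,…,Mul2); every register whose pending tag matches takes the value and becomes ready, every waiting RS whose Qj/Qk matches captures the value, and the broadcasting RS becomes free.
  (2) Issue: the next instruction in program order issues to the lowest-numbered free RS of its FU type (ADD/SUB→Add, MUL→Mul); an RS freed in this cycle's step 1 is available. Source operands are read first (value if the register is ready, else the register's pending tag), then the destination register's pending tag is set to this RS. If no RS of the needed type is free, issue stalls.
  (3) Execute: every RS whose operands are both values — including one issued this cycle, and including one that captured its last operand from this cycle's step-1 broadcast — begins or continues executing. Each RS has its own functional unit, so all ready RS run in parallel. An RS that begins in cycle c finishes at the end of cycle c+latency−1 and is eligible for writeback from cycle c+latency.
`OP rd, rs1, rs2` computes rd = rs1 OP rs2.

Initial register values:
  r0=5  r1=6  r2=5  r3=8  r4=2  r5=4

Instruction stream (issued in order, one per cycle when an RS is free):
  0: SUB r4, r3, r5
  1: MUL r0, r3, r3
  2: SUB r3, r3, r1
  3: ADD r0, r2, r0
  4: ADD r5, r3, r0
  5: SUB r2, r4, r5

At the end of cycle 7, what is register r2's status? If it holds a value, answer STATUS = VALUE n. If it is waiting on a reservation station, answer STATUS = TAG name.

cycle 1: issue SUB r4<-Add1 // r0:5,r1:6,r2:5,r3:8,r4:Add1,r5:4
cycle 2: issue MUL r0<-Mul1 // r0:Mul1,r1:6,r2:5,r3:8,r4:Add1,r5:4
cycle 3: CDB Add1=4; issue SUB r3<-Add1 // r0:Mul1,r1:6,r2:5,r3:Add1,r4:4,r5:4
cycle 4: issue ADD r0<-Add2 // r0:Add2,r1:6,r2:5,r3:Add1,r4:4,r5:4
cycle 5: CDB Add1=2; issue ADD r5<-Add1 // r0:Add2,r1:6,r2:5,r3:2,r4:4,r5:Add1
cycle 6: issue SUB r2<-Add3 // r0:Add2,r1:6,r2:Add3,r3:2,r4:4,r5:Add1
cycle 7: CDB Mul1=64 // r0:Add2,r1:6,r2:Add3,r3:2,r4:4,r5:Add1

STATUS = TAG Add3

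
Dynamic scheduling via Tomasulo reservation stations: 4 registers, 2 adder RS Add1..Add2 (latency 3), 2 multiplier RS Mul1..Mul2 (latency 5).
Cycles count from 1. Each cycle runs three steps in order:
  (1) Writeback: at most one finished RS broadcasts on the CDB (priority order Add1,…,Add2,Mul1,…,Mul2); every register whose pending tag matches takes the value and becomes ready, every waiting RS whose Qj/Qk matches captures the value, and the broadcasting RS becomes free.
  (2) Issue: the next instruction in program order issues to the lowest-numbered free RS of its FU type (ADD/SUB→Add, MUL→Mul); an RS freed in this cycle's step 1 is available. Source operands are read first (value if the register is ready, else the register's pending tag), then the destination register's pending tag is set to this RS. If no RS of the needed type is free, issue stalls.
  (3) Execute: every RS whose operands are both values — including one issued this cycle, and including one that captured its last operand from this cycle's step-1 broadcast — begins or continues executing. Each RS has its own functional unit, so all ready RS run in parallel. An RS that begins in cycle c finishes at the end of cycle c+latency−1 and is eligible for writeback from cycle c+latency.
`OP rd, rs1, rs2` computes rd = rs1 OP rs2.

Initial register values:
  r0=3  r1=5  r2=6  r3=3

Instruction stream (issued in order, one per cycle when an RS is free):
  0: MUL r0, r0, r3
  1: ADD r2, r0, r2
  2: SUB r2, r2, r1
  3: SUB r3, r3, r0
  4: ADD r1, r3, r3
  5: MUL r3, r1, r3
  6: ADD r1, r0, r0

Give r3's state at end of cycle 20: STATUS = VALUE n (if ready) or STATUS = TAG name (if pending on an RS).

STATUS = VALUE 72

cycle 1: issue MUL r0<-Mul1 // r0:Mul1,r1:5,r2:6,r3:3
cycle 2: issue ADD r2<-Add1 // r0:Mul1,r1:5,r2:Add1,r3:3
cycle 3: issue SUB r2<-Add2 // r0:Mul1,r1:5,r2:Add2,r3:3
cycle 4: stall // r0:Mul1,r1:5,r2:Add2,r3:3
cycle 5: stall // r0:Mul1,r1:5,r2:Add2,r3:3
cycle 6: CDB Mul1=9; stall // r0:9,r1:5,r2:Add2,r3:3
cycle 7: stall // r0:9,r1:5,r2:Add2,r3:3
cycle 8: stall // r0:9,r1:5,r2:Add2,r3:3
cycle 9: CDB Add1=15; issue SUB r3<-Add1 // r0:9,r1:5,r2:Add2,r3:Add1
cycle 10: stall // r0:9,r1:5,r2:Add2,r3:Add1
cycle 11: stall // r0:9,r1:5,r2:Add2,r3:Add1
cycle 12: CDB Add1=-6; issue ADD r1<-Add1 // r0:9,r1:Add1,r2:Add2,r3:-6
cycle 13: CDB Add2=10; issue MUL r3<-Mul1 // r0:9,r1:Add1,r2:10,r3:Mul1
cycle 14: issue ADD r1<-Add2 // r0:9,r1:Add2,r2:10,r3:Mul1
cycle 15: CDB Add1=-12 // r0:9,r1:Add2,r2:10,r3:Mul1
cycle 16: - // r0:9,r1:Add2,r2:10,r3:Mul1
cycle 17: CDB Add2=18 // r0:9,r1:18,r2:10,r3:Mul1
cycle 18: - // r0:9,r1:18,r2:10,r3:Mul1
cycle 19: - // r0:9,r1:18,r2:10,r3:Mul1
cycle 20: CDB Mul1=72 // r0:9,r1:18,r2:10,r3:72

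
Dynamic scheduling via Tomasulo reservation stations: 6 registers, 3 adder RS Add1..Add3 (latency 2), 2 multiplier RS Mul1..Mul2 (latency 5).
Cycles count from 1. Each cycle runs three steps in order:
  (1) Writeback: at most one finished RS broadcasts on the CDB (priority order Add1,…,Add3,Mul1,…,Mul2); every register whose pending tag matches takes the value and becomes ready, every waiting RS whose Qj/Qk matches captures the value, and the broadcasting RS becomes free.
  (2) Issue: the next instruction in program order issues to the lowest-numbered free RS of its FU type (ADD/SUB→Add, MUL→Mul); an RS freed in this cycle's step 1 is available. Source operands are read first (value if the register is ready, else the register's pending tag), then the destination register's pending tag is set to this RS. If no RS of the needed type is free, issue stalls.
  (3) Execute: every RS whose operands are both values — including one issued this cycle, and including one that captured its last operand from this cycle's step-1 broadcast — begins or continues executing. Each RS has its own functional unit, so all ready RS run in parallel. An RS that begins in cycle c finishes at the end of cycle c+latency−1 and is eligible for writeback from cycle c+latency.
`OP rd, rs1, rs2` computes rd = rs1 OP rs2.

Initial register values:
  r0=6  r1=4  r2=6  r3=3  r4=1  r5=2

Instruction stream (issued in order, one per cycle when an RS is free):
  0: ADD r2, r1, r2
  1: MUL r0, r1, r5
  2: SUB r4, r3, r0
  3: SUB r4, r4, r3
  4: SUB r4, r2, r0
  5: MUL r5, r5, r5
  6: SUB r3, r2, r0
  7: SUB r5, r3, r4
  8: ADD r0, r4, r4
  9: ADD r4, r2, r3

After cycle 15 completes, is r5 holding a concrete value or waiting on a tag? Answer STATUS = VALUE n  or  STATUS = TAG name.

  c1: issue ADD r2<-Add1  regs: r0:6,r1:4,r2:Add1,r3:3,r4:1,r5:2
  c2: issue MUL r0<-Mul1  regs: r0:Mul1,r1:4,r2:Add1,r3:3,r4:1,r5:2
  c3: CDB Add1=10; issue SUB r4<-Add1  regs: r0:Mul1,r1:4,r2:10,r3:3,r4:Add1,r5:2
  c4: issue SUB r4<-Add2  regs: r0:Mul1,r1:4,r2:10,r3:3,r4:Add2,r5:2
  c5: issue SUB r4<-Add3  regs: r0:Mul1,r1:4,r2:10,r3:3,r4:Add3,r5:2
  c6: issue MUL r5<-Mul2  regs: r0:Mul1,r1:4,r2:10,r3:3,r4:Add3,r5:Mul2
  c7: CDB Mul1=8; stall  regs: r0:8,r1:4,r2:10,r3:3,r4:Add3,r5:Mul2
  c8: stall  regs: r0:8,r1:4,r2:10,r3:3,r4:Add3,r5:Mul2
  c9: CDB Add1=-5; issue SUB r3<-Add1  regs: r0:8,r1:4,r2:10,r3:Add1,r4:Add3,r5:Mul2
  c10: CDB Add3=2; issue SUB r5<-Add3  regs: r0:8,r1:4,r2:10,r3:Add1,r4:2,r5:Add3
  c11: CDB Add1=2; issue ADD r0<-Add1  regs: r0:Add1,r1:4,r2:10,r3:2,r4:2,r5:Add3
  c12: CDB Add2=-8; issue ADD r4<-Add2  regs: r0:Add1,r1:4,r2:10,r3:2,r4:Add2,r5:Add3
  c13: CDB Add1=4  regs: r0:4,r1:4,r2:10,r3:2,r4:Add2,r5:Add3
  c14: CDB Add2=12  regs: r0:4,r1:4,r2:10,r3:2,r4:12,r5:Add3
  c15: CDB Add3=0  regs: r0:4,r1:4,r2:10,r3:2,r4:12,r5:0

STATUS = VALUE 0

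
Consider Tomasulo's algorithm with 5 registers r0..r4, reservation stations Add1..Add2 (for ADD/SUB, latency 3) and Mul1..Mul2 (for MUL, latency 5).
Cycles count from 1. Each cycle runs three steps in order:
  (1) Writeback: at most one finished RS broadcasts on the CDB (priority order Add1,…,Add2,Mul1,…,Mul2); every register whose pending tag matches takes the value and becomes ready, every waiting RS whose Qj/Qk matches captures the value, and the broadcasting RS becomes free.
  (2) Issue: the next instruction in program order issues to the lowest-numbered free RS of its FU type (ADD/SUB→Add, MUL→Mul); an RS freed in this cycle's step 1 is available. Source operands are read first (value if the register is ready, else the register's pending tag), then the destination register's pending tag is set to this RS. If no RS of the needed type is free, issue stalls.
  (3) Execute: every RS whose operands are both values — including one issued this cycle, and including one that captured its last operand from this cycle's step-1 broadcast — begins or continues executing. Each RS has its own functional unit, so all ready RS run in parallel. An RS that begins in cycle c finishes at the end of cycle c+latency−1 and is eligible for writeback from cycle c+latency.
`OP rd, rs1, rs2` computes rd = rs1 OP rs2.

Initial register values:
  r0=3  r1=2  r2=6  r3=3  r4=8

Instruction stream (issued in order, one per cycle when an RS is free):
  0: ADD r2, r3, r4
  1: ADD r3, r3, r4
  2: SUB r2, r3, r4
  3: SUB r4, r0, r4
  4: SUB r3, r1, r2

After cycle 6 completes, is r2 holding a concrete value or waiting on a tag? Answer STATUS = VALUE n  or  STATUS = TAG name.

  c1: issue ADD r2<-Add1  regs: r0:3,r1:2,r2:Add1,r3:3,r4:8
  c2: issue ADD r3<-Add2  regs: r0:3,r1:2,r2:Add1,r3:Add2,r4:8
  c3: stall  regs: r0:3,r1:2,r2:Add1,r3:Add2,r4:8
  c4: CDB Add1=11; issue SUB r2<-Add1  regs: r0:3,r1:2,r2:Add1,r3:Add2,r4:8
  c5: CDB Add2=11; issue SUB r4<-Add2  regs: r0:3,r1:2,r2:Add1,r3:11,r4:Add2
  c6: stall  regs: r0:3,r1:2,r2:Add1,r3:11,r4:Add2

STATUS = TAG Add1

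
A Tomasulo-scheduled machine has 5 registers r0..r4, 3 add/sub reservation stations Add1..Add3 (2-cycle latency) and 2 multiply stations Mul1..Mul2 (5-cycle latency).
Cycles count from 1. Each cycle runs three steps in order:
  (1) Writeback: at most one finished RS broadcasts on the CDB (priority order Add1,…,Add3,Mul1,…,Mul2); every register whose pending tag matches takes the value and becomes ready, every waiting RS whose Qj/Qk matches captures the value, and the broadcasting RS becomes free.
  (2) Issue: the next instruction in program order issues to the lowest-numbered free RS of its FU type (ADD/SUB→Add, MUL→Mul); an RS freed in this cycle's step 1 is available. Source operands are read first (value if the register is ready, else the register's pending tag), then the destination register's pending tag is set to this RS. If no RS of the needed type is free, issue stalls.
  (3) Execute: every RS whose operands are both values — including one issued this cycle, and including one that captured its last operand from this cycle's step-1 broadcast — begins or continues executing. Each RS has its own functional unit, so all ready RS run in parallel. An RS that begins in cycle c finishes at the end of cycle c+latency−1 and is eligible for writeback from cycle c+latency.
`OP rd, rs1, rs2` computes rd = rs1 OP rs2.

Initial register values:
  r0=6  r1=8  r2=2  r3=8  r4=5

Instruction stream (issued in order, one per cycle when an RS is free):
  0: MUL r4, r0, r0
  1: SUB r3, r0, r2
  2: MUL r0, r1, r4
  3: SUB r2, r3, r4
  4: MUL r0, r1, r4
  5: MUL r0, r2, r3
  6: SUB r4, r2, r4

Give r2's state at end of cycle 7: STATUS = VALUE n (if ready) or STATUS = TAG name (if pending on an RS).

c1: issue MUL r4<-Mul1 | r0:6,r1:8,r2:2,r3:8,r4:Mul1
c2: issue SUB r3<-Add1 | r0:6,r1:8,r2:2,r3:Add1,r4:Mul1
c3: issue MUL r0<-Mul2 | r0:Mul2,r1:8,r2:2,r3:Add1,r4:Mul1
c4: CDB Add1=4; issue SUB r2<-Add1 | r0:Mul2,r1:8,r2:Add1,r3:4,r4:Mul1
c5: stall | r0:Mul2,r1:8,r2:Add1,r3:4,r4:Mul1
c6: CDB Mul1=36; issue MUL r0<-Mul1 | r0:Mul1,r1:8,r2:Add1,r3:4,r4:36
c7: stall | r0:Mul1,r1:8,r2:Add1,r3:4,r4:36

STATUS = TAG Add1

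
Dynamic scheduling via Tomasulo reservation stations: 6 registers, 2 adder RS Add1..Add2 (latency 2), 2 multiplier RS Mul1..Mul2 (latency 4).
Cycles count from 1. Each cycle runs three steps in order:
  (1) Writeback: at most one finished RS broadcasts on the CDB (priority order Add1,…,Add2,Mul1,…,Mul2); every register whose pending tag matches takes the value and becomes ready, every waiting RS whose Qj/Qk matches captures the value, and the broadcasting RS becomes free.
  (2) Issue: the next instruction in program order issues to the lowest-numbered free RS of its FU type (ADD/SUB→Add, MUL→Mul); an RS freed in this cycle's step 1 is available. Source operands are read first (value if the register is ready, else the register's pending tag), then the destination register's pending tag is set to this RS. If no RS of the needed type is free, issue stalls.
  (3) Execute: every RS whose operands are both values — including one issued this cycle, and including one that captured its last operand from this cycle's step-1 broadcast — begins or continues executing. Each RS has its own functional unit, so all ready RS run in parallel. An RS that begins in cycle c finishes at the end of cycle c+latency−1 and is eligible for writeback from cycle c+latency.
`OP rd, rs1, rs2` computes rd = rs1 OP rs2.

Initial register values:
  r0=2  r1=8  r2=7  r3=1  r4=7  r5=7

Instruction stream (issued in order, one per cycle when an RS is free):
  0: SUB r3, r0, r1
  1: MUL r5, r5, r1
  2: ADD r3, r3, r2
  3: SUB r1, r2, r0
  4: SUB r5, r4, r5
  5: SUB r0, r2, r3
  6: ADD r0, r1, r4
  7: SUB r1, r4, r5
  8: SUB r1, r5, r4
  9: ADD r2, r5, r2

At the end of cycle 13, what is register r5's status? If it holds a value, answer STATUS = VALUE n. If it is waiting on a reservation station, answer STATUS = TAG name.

c1: issue SUB r3<-Add1 | r0:2,r1:8,r2:7,r3:Add1,r4:7,r5:7
c2: issue MUL r5<-Mul1 | r0:2,r1:8,r2:7,r3:Add1,r4:7,r5:Mul1
c3: CDB Add1=-6; issue ADD r3<-Add1 | r0:2,r1:8,r2:7,r3:Add1,r4:7,r5:Mul1
c4: issue SUB r1<-Add2 | r0:2,r1:Add2,r2:7,r3:Add1,r4:7,r5:Mul1
c5: CDB Add1=1; issue SUB r5<-Add1 | r0:2,r1:Add2,r2:7,r3:1,r4:7,r5:Add1
c6: CDB Add2=5; issue SUB r0<-Add2 | r0:Add2,r1:5,r2:7,r3:1,r4:7,r5:Add1
c7: CDB Mul1=56; stall | r0:Add2,r1:5,r2:7,r3:1,r4:7,r5:Add1
c8: CDB Add2=6; issue ADD r0<-Add2 | r0:Add2,r1:5,r2:7,r3:1,r4:7,r5:Add1
c9: CDB Add1=-49; issue SUB r1<-Add1 | r0:Add2,r1:Add1,r2:7,r3:1,r4:7,r5:-49
c10: CDB Add2=12; issue SUB r1<-Add2 | r0:12,r1:Add2,r2:7,r3:1,r4:7,r5:-49
c11: CDB Add1=56; issue ADD r2<-Add1 | r0:12,r1:Add2,r2:Add1,r3:1,r4:7,r5:-49
c12: CDB Add2=-56 | r0:12,r1:-56,r2:Add1,r3:1,r4:7,r5:-49
c13: CDB Add1=-42 | r0:12,r1:-56,r2:-42,r3:1,r4:7,r5:-49

STATUS = VALUE -49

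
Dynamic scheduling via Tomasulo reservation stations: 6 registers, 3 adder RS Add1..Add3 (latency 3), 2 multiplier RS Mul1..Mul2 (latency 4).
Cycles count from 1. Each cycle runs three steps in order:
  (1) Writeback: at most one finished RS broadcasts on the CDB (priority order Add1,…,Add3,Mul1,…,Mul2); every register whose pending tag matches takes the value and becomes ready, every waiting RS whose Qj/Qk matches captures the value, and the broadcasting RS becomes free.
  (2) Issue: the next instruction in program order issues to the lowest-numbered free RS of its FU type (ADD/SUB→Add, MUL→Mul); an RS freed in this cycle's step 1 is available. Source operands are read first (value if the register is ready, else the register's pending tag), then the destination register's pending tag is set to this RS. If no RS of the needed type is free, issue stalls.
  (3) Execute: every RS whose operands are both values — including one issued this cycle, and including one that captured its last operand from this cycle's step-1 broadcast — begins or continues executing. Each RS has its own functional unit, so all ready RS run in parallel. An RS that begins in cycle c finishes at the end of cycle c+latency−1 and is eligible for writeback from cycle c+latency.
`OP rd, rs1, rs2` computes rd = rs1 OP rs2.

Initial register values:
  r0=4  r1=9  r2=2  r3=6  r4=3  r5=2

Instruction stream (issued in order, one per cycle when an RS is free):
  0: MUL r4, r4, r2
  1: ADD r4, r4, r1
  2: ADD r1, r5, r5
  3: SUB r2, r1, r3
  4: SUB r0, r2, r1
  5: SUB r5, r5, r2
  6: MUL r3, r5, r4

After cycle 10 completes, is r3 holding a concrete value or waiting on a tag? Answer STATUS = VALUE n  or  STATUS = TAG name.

STATUS = TAG Mul1

  c1: issue MUL r4<-Mul1  regs: r0:4,r1:9,r2:2,r3:6,r4:Mul1,r5:2
  c2: issue ADD r4<-Add1  regs: r0:4,r1:9,r2:2,r3:6,r4:Add1,r5:2
  c3: issue ADD r1<-Add2  regs: r0:4,r1:Add2,r2:2,r3:6,r4:Add1,r5:2
  c4: issue SUB r2<-Add3  regs: r0:4,r1:Add2,r2:Add3,r3:6,r4:Add1,r5:2
  c5: CDB Mul1=6; stall  regs: r0:4,r1:Add2,r2:Add3,r3:6,r4:Add1,r5:2
  c6: CDB Add2=4; issue SUB r0<-Add2  regs: r0:Add2,r1:4,r2:Add3,r3:6,r4:Add1,r5:2
  c7: stall  regs: r0:Add2,r1:4,r2:Add3,r3:6,r4:Add1,r5:2
  c8: CDB Add1=15; issue SUB r5<-Add1  regs: r0:Add2,r1:4,r2:Add3,r3:6,r4:15,r5:Add1
  c9: CDB Add3=-2; issue MUL r3<-Mul1  regs: r0:Add2,r1:4,r2:-2,r3:Mul1,r4:15,r5:Add1
  c10: -  regs: r0:Add2,r1:4,r2:-2,r3:Mul1,r4:15,r5:Add1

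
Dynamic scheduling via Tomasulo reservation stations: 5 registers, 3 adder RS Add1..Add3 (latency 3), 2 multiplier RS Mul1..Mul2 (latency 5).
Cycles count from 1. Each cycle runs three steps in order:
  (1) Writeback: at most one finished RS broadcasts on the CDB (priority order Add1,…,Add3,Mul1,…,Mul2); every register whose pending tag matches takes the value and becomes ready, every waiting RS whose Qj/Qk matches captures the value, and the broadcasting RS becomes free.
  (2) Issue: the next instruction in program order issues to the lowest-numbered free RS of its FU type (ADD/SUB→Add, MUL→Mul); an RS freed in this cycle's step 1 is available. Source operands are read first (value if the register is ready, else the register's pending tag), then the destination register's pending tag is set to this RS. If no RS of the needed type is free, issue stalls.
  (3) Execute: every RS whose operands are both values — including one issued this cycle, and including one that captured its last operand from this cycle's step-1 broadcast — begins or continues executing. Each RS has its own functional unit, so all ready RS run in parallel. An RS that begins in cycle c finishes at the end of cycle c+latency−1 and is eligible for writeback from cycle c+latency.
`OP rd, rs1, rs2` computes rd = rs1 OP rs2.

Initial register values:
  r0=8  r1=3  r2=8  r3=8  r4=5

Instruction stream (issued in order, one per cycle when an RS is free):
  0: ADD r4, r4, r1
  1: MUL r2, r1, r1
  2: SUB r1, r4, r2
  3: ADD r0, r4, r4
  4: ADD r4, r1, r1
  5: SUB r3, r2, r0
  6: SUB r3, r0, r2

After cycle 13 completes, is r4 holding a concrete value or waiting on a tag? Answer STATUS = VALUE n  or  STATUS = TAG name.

STATUS = TAG Add3

  c1: issue ADD r4<-Add1  regs: r0:8,r1:3,r2:8,r3:8,r4:Add1
  c2: issue MUL r2<-Mul1  regs: r0:8,r1:3,r2:Mul1,r3:8,r4:Add1
  c3: issue SUB r1<-Add2  regs: r0:8,r1:Add2,r2:Mul1,r3:8,r4:Add1
  c4: CDB Add1=8; issue ADD r0<-Add1  regs: r0:Add1,r1:Add2,r2:Mul1,r3:8,r4:8
  c5: issue ADD r4<-Add3  regs: r0:Add1,r1:Add2,r2:Mul1,r3:8,r4:Add3
  c6: stall  regs: r0:Add1,r1:Add2,r2:Mul1,r3:8,r4:Add3
  c7: CDB Add1=16; issue SUB r3<-Add1  regs: r0:16,r1:Add2,r2:Mul1,r3:Add1,r4:Add3
  c8: CDB Mul1=9; stall  regs: r0:16,r1:Add2,r2:9,r3:Add1,r4:Add3
  c9: stall  regs: r0:16,r1:Add2,r2:9,r3:Add1,r4:Add3
  c10: stall  regs: r0:16,r1:Add2,r2:9,r3:Add1,r4:Add3
  c11: CDB Add1=-7; issue SUB r3<-Add1  regs: r0:16,r1:Add2,r2:9,r3:Add1,r4:Add3
  c12: CDB Add2=-1  regs: r0:16,r1:-1,r2:9,r3:Add1,r4:Add3
  c13: -  regs: r0:16,r1:-1,r2:9,r3:Add1,r4:Add3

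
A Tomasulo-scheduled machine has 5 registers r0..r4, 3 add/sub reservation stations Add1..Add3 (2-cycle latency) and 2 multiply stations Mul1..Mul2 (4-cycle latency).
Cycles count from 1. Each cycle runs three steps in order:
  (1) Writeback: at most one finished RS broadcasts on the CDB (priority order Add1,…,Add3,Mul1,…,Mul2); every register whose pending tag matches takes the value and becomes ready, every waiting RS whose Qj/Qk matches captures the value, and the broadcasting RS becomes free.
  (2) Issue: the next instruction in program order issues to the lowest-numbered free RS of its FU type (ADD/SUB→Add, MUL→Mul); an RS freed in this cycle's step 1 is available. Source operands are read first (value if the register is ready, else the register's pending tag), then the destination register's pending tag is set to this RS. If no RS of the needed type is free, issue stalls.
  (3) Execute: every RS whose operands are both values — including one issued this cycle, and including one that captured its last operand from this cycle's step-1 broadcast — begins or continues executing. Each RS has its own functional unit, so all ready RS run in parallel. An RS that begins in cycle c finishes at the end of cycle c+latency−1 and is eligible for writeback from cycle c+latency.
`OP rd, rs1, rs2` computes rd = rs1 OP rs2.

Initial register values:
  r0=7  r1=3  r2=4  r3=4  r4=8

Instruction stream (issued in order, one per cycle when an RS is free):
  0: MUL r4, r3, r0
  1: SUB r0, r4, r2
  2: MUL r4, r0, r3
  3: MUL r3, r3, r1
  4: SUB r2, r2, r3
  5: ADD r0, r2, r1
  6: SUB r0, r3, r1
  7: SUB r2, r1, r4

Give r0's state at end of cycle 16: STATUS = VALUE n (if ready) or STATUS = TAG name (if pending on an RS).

STATUS = VALUE 9

cycle 1: issue MUL r4<-Mul1 // r0:7,r1:3,r2:4,r3:4,r4:Mul1
cycle 2: issue SUB r0<-Add1 // r0:Add1,r1:3,r2:4,r3:4,r4:Mul1
cycle 3: issue MUL r4<-Mul2 // r0:Add1,r1:3,r2:4,r3:4,r4:Mul2
cycle 4: stall // r0:Add1,r1:3,r2:4,r3:4,r4:Mul2
cycle 5: CDB Mul1=28; issue MUL r3<-Mul1 // r0:Add1,r1:3,r2:4,r3:Mul1,r4:Mul2
cycle 6: issue SUB r2<-Add2 // r0:Add1,r1:3,r2:Add2,r3:Mul1,r4:Mul2
cycle 7: CDB Add1=24; issue ADD r0<-Add1 // r0:Add1,r1:3,r2:Add2,r3:Mul1,r4:Mul2
cycle 8: issue SUB r0<-Add3 // r0:Add3,r1:3,r2:Add2,r3:Mul1,r4:Mul2
cycle 9: CDB Mul1=12; stall // r0:Add3,r1:3,r2:Add2,r3:12,r4:Mul2
cycle 10: stall // r0:Add3,r1:3,r2:Add2,r3:12,r4:Mul2
cycle 11: CDB Add2=-8; issue SUB r2<-Add2 // r0:Add3,r1:3,r2:Add2,r3:12,r4:Mul2
cycle 12: CDB Add3=9 // r0:9,r1:3,r2:Add2,r3:12,r4:Mul2
cycle 13: CDB Add1=-5 // r0:9,r1:3,r2:Add2,r3:12,r4:Mul2
cycle 14: CDB Mul2=96 // r0:9,r1:3,r2:Add2,r3:12,r4:96
cycle 15: - // r0:9,r1:3,r2:Add2,r3:12,r4:96
cycle 16: CDB Add2=-93 // r0:9,r1:3,r2:-93,r3:12,r4:96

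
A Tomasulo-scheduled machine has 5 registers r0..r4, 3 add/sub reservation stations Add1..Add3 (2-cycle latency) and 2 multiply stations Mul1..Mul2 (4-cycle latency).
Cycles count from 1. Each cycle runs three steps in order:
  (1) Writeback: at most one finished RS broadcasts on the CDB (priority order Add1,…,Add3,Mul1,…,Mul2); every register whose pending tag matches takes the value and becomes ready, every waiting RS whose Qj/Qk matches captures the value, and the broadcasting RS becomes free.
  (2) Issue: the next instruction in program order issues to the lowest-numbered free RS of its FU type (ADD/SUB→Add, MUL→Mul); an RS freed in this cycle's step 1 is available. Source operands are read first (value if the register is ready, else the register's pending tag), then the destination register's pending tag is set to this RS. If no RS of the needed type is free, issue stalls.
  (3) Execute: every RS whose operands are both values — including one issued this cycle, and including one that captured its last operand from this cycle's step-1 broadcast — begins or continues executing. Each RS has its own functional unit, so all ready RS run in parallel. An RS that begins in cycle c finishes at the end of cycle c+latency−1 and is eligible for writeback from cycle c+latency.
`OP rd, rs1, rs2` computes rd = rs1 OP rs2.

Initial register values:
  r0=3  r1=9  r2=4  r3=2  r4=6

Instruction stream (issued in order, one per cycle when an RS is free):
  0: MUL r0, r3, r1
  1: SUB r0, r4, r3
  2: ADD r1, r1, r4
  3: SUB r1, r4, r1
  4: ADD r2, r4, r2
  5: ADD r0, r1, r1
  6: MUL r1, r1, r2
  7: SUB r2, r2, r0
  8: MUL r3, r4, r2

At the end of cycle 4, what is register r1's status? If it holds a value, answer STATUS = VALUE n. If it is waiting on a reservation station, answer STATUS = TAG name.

  c1: issue MUL r0<-Mul1  regs: r0:Mul1,r1:9,r2:4,r3:2,r4:6
  c2: issue SUB r0<-Add1  regs: r0:Add1,r1:9,r2:4,r3:2,r4:6
  c3: issue ADD r1<-Add2  regs: r0:Add1,r1:Add2,r2:4,r3:2,r4:6
  c4: CDB Add1=4; issue SUB r1<-Add1  regs: r0:4,r1:Add1,r2:4,r3:2,r4:6

STATUS = TAG Add1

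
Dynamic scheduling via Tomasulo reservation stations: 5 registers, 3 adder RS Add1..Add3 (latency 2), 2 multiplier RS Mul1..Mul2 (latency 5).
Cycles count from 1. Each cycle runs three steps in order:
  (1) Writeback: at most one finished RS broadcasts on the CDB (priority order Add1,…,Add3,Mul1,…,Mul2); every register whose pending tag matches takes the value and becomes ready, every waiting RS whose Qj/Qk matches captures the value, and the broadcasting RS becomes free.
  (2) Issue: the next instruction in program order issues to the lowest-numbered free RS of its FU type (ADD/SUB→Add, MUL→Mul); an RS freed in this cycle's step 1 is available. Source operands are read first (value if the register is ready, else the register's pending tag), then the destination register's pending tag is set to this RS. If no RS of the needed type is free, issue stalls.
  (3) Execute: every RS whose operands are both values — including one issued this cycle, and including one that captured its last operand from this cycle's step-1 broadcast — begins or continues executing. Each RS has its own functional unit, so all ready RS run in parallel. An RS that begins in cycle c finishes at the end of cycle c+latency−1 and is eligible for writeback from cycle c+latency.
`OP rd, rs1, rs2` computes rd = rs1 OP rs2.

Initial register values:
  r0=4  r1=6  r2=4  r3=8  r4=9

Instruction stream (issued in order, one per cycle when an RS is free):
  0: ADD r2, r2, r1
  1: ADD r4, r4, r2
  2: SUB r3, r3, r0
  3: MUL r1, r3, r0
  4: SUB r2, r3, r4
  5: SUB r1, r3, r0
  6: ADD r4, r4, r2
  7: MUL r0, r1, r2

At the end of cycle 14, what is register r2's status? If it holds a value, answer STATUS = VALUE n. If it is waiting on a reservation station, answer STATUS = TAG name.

STATUS = VALUE -15

c1: issue ADD r2<-Add1 | r0:4,r1:6,r2:Add1,r3:8,r4:9
c2: issue ADD r4<-Add2 | r0:4,r1:6,r2:Add1,r3:8,r4:Add2
c3: CDB Add1=10; issue SUB r3<-Add1 | r0:4,r1:6,r2:10,r3:Add1,r4:Add2
c4: issue MUL r1<-Mul1 | r0:4,r1:Mul1,r2:10,r3:Add1,r4:Add2
c5: CDB Add1=4; issue SUB r2<-Add1 | r0:4,r1:Mul1,r2:Add1,r3:4,r4:Add2
c6: CDB Add2=19; issue SUB r1<-Add2 | r0:4,r1:Add2,r2:Add1,r3:4,r4:19
c7: issue ADD r4<-Add3 | r0:4,r1:Add2,r2:Add1,r3:4,r4:Add3
c8: CDB Add1=-15; issue MUL r0<-Mul2 | r0:Mul2,r1:Add2,r2:-15,r3:4,r4:Add3
c9: CDB Add2=0 | r0:Mul2,r1:0,r2:-15,r3:4,r4:Add3
c10: CDB Add3=4 | r0:Mul2,r1:0,r2:-15,r3:4,r4:4
c11: CDB Mul1=16 | r0:Mul2,r1:0,r2:-15,r3:4,r4:4
c12: - | r0:Mul2,r1:0,r2:-15,r3:4,r4:4
c13: - | r0:Mul2,r1:0,r2:-15,r3:4,r4:4
c14: CDB Mul2=0 | r0:0,r1:0,r2:-15,r3:4,r4:4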